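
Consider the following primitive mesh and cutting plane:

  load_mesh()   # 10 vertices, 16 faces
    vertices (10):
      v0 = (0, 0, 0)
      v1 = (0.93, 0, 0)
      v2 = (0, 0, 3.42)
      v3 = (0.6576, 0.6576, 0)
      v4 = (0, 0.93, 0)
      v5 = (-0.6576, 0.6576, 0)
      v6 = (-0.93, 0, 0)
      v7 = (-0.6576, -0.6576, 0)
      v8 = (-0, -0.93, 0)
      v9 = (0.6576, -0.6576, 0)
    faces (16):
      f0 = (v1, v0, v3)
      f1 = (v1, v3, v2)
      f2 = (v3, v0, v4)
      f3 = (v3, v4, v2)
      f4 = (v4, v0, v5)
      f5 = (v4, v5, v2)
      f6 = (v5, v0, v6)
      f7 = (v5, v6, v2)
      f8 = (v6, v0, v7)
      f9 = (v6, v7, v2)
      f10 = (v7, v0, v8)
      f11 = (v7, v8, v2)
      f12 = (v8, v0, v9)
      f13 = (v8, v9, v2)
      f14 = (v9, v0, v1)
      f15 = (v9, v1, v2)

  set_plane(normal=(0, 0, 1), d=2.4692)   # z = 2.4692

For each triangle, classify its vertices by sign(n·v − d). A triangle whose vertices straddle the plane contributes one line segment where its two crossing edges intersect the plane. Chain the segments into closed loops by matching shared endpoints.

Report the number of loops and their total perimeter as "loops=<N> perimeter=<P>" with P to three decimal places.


loops=1 perimeter=1.583

Straddling triangles (8 of 16):
  (v1,v3,v2) [--+] → (0.18282, 0.18282, 2.4692)–(0.258551, 0, 2.4692)  len=0.1979
  (v3,v4,v2) [--+] → (0, 0.258551, 2.4692)–(0.18282, 0.18282, 2.4692)  len=0.1979
  (v4,v5,v2) [--+] → (-0.18282, 0.18282, 2.4692)–(0, 0.258551, 2.4692)  len=0.1979
  (v5,v6,v2) [--+] → (-0.258551, 0, 2.4692)–(-0.18282, 0.18282, 2.4692)  len=0.1979
  (v6,v7,v2) [--+] → (-0.18282, -0.18282, 2.4692)–(-0.258551, 0, 2.4692)  len=0.1979
  (v7,v8,v2) [--+] → (0, -0.258551, 2.4692)–(-0.18282, -0.18282, 2.4692)  len=0.1979
  (v8,v9,v2) [--+] → (0.18282, -0.18282, 2.4692)–(0, -0.258551, 2.4692)  len=0.1979
  (v9,v1,v2) [--+] → (0.258551, 0, 2.4692)–(0.18282, -0.18282, 2.4692)  len=0.1979

Chained into 1 loop(s):
  loop 1: 8 segments, perimeter = 1.5831
Total perimeter = 1.583


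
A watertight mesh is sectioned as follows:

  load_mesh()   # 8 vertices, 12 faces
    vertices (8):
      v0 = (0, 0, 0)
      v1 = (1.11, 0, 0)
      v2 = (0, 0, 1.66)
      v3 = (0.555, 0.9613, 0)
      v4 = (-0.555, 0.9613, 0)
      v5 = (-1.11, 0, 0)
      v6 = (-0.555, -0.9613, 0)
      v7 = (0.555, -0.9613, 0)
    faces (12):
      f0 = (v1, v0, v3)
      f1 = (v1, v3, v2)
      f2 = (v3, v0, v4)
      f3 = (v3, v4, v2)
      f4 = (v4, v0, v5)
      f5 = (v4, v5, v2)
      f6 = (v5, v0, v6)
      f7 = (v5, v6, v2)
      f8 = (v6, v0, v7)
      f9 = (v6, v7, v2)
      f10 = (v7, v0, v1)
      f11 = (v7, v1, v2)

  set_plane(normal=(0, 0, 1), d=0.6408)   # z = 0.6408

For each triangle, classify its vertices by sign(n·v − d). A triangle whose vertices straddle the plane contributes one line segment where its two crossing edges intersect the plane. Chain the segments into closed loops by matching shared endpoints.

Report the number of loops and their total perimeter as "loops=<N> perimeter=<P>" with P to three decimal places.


loops=1 perimeter=4.089

Straddling triangles (6 of 12):
  (v1,v3,v2) [--+] → (0.340757, 0.590215, 0.6408)–(0.681513, 0, 0.6408)  len=0.6815
  (v3,v4,v2) [--+] → (-0.340757, 0.590215, 0.6408)–(0.340757, 0.590215, 0.6408)  len=0.6815
  (v4,v5,v2) [--+] → (-0.681513, 0, 0.6408)–(-0.340757, 0.590215, 0.6408)  len=0.6815
  (v5,v6,v2) [--+] → (-0.340757, -0.590215, 0.6408)–(-0.681513, 0, 0.6408)  len=0.6815
  (v6,v7,v2) [--+] → (0.340757, -0.590215, 0.6408)–(-0.340757, -0.590215, 0.6408)  len=0.6815
  (v7,v1,v2) [--+] → (0.681513, 0, 0.6408)–(0.340757, -0.590215, 0.6408)  len=0.6815

Chained into 1 loop(s):
  loop 1: 6 segments, perimeter = 4.0891
Total perimeter = 4.089


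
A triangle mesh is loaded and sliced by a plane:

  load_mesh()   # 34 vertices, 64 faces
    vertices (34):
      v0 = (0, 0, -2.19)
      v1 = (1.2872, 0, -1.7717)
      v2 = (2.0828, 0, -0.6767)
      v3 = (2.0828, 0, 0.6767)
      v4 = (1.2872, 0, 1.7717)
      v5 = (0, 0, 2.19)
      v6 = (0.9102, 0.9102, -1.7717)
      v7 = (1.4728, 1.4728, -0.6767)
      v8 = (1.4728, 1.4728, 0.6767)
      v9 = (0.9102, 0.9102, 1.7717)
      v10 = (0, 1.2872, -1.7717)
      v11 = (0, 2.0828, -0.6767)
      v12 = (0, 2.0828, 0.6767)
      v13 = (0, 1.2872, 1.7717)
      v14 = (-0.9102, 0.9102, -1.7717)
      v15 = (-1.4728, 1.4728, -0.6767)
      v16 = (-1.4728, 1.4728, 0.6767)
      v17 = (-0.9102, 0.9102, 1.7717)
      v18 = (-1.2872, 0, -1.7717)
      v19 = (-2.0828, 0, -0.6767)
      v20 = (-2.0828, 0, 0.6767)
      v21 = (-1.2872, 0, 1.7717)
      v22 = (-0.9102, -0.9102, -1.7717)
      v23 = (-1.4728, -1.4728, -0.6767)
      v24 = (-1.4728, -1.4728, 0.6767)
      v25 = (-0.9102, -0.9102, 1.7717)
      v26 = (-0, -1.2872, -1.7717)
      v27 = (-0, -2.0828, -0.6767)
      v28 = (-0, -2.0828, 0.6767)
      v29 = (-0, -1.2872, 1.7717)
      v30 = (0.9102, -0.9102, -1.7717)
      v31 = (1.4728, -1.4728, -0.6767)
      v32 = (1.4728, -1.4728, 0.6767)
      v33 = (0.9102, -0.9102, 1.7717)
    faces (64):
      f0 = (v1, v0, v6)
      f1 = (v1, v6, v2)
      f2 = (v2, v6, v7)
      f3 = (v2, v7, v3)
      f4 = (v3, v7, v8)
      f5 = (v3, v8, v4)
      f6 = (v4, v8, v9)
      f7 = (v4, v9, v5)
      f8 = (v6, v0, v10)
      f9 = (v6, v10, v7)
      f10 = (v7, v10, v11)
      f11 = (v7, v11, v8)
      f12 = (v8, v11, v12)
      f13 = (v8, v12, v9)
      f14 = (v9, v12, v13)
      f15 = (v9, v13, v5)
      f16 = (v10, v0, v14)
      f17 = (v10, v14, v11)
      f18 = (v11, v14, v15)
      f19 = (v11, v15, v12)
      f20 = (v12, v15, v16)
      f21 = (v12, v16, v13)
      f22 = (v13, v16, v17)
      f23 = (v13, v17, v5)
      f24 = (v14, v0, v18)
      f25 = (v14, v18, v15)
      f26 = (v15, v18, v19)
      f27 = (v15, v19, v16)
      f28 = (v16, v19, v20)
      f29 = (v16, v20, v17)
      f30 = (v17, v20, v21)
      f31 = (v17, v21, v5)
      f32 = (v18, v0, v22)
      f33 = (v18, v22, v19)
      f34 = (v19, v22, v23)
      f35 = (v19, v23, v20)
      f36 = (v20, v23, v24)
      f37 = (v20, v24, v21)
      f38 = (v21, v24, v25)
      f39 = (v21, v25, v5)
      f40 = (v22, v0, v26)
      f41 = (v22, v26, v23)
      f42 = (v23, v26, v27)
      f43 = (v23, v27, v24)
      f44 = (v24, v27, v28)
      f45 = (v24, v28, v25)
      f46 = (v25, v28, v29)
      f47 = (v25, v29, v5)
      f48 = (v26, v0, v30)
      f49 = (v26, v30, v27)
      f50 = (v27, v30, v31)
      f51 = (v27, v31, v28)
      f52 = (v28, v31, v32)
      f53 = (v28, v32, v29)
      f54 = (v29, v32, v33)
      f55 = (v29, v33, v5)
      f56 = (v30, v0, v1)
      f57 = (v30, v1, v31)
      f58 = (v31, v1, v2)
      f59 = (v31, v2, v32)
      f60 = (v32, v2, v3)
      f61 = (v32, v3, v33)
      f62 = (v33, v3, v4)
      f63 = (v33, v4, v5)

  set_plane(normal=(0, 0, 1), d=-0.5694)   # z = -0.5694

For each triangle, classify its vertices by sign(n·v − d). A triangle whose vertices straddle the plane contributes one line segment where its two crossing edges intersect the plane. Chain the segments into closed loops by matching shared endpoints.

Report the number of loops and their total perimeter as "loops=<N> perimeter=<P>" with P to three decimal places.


loops=1 perimeter=12.753

Straddling triangles (16 of 64):
  (v2,v7,v3) [--+] → (1.52116, 1.35603, -0.5694)–(2.0828, 0, -0.5694)  len=1.4677
  (v3,v7,v8) [+-+] → (1.52116, 1.35603, -0.5694)–(1.4728, 1.4728, -0.5694)  len=0.1264
  (v7,v11,v8) [--+] → (0.116766, 2.03444, -0.5694)–(1.4728, 1.4728, -0.5694)  len=1.4677
  (v8,v11,v12) [+-+] → (0.116766, 2.03444, -0.5694)–(0, 2.0828, -0.5694)  len=0.1264
  (v11,v15,v12) [--+] → (-1.35603, 1.52116, -0.5694)–(0, 2.0828, -0.5694)  len=1.4677
  (v12,v15,v16) [+-+] → (-1.35603, 1.52116, -0.5694)–(-1.4728, 1.4728, -0.5694)  len=0.1264
  (v15,v19,v16) [--+] → (-2.03444, 0.116766, -0.5694)–(-1.4728, 1.4728, -0.5694)  len=1.4677
  (v16,v19,v20) [+-+] → (-2.03444, 0.116766, -0.5694)–(-2.0828, 0, -0.5694)  len=0.1264
  (v19,v23,v20) [--+] → (-1.52116, -1.35603, -0.5694)–(-2.0828, 0, -0.5694)  len=1.4677
  (v20,v23,v24) [+-+] → (-1.52116, -1.35603, -0.5694)–(-1.4728, -1.4728, -0.5694)  len=0.1264
  (v23,v27,v24) [--+] → (-0.116766, -2.03444, -0.5694)–(-1.4728, -1.4728, -0.5694)  len=1.4677
  (v24,v27,v28) [+-+] → (-0.116766, -2.03444, -0.5694)–(0, -2.0828, -0.5694)  len=0.1264
  (v27,v31,v28) [--+] → (1.35603, -1.52116, -0.5694)–(0, -2.0828, -0.5694)  len=1.4677
  (v28,v31,v32) [+-+] → (1.35603, -1.52116, -0.5694)–(1.4728, -1.4728, -0.5694)  len=0.1264
  (v31,v2,v32) [--+] → (2.03444, -0.116766, -0.5694)–(1.4728, -1.4728, -0.5694)  len=1.4677
  (v32,v2,v3) [+-+] → (2.03444, -0.116766, -0.5694)–(2.0828, 0, -0.5694)  len=0.1264

Chained into 1 loop(s):
  loop 1: 16 segments, perimeter = 12.7530
Total perimeter = 12.753


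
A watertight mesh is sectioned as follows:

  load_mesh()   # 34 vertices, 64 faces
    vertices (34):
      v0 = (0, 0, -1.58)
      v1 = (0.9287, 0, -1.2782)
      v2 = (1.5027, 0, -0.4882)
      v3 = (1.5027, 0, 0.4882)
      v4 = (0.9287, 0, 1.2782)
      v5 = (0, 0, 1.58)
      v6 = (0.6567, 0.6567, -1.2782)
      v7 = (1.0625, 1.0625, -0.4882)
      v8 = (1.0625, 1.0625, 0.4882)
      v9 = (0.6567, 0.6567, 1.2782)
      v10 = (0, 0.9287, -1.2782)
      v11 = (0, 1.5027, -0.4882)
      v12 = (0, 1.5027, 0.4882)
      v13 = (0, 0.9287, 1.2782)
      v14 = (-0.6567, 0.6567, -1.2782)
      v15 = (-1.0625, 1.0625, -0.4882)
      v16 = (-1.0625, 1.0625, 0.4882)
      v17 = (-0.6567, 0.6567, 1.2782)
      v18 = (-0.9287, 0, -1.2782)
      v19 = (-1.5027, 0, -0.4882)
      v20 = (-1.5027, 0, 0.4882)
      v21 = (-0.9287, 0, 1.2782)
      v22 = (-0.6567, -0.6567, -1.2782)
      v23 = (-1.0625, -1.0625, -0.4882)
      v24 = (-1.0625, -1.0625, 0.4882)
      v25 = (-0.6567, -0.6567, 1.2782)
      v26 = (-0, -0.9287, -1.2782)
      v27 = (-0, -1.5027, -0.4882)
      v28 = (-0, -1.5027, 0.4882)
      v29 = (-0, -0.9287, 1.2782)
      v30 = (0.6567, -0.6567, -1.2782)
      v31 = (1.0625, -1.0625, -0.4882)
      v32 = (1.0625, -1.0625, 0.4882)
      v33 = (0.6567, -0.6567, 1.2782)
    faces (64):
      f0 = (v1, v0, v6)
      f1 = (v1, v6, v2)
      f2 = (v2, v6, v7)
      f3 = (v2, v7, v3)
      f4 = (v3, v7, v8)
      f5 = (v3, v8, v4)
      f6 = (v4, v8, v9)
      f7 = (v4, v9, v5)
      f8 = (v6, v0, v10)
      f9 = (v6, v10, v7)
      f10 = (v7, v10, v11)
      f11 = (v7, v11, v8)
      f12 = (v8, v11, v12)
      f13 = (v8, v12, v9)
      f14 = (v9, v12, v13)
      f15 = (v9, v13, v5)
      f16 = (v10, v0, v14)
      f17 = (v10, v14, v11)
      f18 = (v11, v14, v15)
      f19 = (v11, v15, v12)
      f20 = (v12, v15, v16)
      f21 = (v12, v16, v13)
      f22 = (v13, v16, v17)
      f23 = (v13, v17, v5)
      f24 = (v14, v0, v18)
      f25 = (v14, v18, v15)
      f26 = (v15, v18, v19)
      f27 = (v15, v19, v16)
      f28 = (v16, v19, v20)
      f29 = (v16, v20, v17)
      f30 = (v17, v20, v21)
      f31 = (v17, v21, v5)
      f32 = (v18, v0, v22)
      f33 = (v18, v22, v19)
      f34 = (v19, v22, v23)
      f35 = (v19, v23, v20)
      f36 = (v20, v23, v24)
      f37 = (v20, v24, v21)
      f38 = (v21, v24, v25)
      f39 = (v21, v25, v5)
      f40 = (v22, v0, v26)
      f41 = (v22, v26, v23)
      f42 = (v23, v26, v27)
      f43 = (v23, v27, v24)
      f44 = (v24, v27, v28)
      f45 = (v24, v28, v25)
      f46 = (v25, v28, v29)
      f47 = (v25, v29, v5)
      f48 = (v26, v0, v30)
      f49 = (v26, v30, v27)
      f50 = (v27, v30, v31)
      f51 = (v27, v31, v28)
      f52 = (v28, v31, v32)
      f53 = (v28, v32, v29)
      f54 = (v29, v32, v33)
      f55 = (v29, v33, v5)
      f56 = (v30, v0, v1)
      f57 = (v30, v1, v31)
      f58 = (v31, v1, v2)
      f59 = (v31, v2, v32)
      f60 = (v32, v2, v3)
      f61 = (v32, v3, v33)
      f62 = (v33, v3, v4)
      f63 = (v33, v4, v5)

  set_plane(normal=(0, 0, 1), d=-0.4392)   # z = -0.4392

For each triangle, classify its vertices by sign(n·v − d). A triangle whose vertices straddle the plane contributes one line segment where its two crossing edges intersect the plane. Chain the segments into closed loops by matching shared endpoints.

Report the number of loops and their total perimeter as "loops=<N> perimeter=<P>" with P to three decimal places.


Straddling triangles (16 of 64):
  (v2,v7,v3) [--+] → (1.08459, 1.00918, -0.4392)–(1.5027, 0, -0.4392)  len=1.0924
  (v3,v7,v8) [+-+] → (1.08459, 1.00918, -0.4392)–(1.0625, 1.0625, -0.4392)  len=0.0577
  (v7,v11,v8) [--+] → (0.0533209, 1.48061, -0.4392)–(1.0625, 1.0625, -0.4392)  len=1.0924
  (v8,v11,v12) [+-+] → (0.0533209, 1.48061, -0.4392)–(0, 1.5027, -0.4392)  len=0.0577
  (v11,v15,v12) [--+] → (-1.00918, 1.08459, -0.4392)–(0, 1.5027, -0.4392)  len=1.0924
  (v12,v15,v16) [+-+] → (-1.00918, 1.08459, -0.4392)–(-1.0625, 1.0625, -0.4392)  len=0.0577
  (v15,v19,v16) [--+] → (-1.48061, 0.0533209, -0.4392)–(-1.0625, 1.0625, -0.4392)  len=1.0924
  (v16,v19,v20) [+-+] → (-1.48061, 0.0533209, -0.4392)–(-1.5027, 0, -0.4392)  len=0.0577
  (v19,v23,v20) [--+] → (-1.08459, -1.00918, -0.4392)–(-1.5027, 0, -0.4392)  len=1.0924
  (v20,v23,v24) [+-+] → (-1.08459, -1.00918, -0.4392)–(-1.0625, -1.0625, -0.4392)  len=0.0577
  (v23,v27,v24) [--+] → (-0.0533209, -1.48061, -0.4392)–(-1.0625, -1.0625, -0.4392)  len=1.0924
  (v24,v27,v28) [+-+] → (-0.0533209, -1.48061, -0.4392)–(0, -1.5027, -0.4392)  len=0.0577
  (v27,v31,v28) [--+] → (1.00918, -1.08459, -0.4392)–(0, -1.5027, -0.4392)  len=1.0924
  (v28,v31,v32) [+-+] → (1.00918, -1.08459, -0.4392)–(1.0625, -1.0625, -0.4392)  len=0.0577
  (v31,v2,v32) [--+] → (1.48061, -0.0533209, -0.4392)–(1.0625, -1.0625, -0.4392)  len=1.0924
  (v32,v2,v3) [+-+] → (1.48061, -0.0533209, -0.4392)–(1.5027, 0, -0.4392)  len=0.0577

Chained into 1 loop(s):
  loop 1: 16 segments, perimeter = 9.2006
Total perimeter = 9.201

loops=1 perimeter=9.201


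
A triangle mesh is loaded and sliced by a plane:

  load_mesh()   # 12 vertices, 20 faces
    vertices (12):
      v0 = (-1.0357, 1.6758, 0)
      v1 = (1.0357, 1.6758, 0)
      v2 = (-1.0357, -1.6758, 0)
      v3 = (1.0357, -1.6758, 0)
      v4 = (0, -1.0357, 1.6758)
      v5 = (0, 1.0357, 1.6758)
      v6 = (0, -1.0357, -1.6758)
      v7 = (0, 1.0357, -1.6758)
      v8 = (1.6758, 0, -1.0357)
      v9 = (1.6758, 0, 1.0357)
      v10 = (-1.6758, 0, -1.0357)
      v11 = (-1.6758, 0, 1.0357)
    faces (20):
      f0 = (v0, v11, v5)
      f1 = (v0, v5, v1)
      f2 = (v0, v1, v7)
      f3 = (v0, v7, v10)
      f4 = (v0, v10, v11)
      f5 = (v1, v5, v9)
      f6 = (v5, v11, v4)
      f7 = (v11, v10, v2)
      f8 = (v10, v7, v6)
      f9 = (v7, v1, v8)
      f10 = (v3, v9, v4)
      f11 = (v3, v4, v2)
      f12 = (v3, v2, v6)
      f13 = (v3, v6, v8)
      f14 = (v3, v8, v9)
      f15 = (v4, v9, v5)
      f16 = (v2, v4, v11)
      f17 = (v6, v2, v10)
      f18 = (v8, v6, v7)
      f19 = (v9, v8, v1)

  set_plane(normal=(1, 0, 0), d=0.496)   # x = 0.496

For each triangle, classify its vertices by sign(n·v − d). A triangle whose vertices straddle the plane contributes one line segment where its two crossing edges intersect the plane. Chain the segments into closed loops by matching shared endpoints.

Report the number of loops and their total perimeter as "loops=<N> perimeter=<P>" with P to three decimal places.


Straddling triangles (10 of 20):
  (v0,v5,v1) [--+] → (0.496, 1.34225, 0.873254)–(0.496, 1.6758, 0)  len=0.9348
  (v0,v1,v7) [-+-] → (0.496, 1.6758, 0)–(0.496, 1.34225, -0.873254)  len=0.9348
  (v1,v5,v9) [+-+] → (0.496, 1.34225, 0.873254)–(0.496, 0.729156, 1.48634)  len=0.8670
  (v7,v1,v8) [-++] → (0.496, 1.34225, -0.873254)–(0.496, 0.729156, -1.48634)  len=0.8670
  (v3,v9,v4) [++-] → (0.496, -0.729156, 1.48634)–(0.496, -1.34225, 0.873254)  len=0.8670
  (v3,v4,v2) [+--] → (0.496, -1.34225, 0.873254)–(0.496, -1.6758, 0)  len=0.9348
  (v3,v2,v6) [+--] → (0.496, -1.6758, 0)–(0.496, -1.34225, -0.873254)  len=0.9348
  (v3,v6,v8) [+-+] → (0.496, -1.34225, -0.873254)–(0.496, -0.729156, -1.48634)  len=0.8670
  (v4,v9,v5) [-+-] → (0.496, -0.729156, 1.48634)–(0.496, 0.729156, 1.48634)  len=1.4583
  (v8,v6,v7) [+--] → (0.496, -0.729156, -1.48634)–(0.496, 0.729156, -1.48634)  len=1.4583

Chained into 1 loop(s):
  loop 1: 10 segments, perimeter = 10.1239
Total perimeter = 10.124

loops=1 perimeter=10.124


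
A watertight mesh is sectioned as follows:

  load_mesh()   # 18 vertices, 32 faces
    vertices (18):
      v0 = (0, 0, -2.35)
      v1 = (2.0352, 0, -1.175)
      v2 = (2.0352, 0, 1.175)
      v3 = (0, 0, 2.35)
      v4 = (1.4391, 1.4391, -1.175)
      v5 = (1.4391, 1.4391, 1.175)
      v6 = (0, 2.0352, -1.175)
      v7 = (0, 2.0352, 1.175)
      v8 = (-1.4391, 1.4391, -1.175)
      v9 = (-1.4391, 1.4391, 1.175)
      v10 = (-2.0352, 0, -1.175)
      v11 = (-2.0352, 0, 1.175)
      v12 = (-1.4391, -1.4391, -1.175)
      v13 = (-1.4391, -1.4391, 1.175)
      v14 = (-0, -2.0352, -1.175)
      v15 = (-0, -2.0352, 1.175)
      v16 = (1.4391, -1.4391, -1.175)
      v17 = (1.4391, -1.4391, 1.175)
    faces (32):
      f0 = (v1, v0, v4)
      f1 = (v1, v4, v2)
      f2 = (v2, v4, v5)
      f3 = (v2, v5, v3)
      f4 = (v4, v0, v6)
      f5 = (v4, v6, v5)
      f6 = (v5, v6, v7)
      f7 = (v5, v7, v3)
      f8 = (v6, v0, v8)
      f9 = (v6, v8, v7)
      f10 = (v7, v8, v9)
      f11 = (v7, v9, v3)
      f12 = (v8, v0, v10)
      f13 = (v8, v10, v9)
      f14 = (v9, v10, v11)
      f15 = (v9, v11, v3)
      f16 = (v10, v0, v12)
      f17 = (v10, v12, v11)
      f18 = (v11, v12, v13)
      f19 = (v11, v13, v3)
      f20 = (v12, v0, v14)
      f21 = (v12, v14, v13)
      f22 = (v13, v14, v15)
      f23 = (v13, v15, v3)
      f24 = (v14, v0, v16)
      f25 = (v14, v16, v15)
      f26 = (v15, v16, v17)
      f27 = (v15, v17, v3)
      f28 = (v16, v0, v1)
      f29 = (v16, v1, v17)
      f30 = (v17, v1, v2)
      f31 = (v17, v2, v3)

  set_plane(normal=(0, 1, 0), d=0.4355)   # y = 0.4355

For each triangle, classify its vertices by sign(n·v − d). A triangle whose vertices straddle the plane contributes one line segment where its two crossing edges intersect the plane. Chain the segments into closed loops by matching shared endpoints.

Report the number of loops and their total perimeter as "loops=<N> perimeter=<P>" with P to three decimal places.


loops=1 perimeter=13.047

Straddling triangles (12 of 32):
  (v1,v0,v4) [--+] → (0.4355, 0.4355, -1.99442)–(1.85481, 0.4355, -1.175)  len=1.6389
  (v1,v4,v2) [-+-] → (1.85481, 0.4355, -1.175)–(1.85481, 0.4355, 0.463844)  len=1.6388
  (v2,v4,v5) [-++] → (1.85481, 0.4355, 0.463844)–(1.85481, 0.4355, 1.175)  len=0.7112
  (v2,v5,v3) [-+-] → (1.85481, 0.4355, 1.175)–(0.4355, 0.4355, 1.99442)  len=1.6389
  (v4,v0,v6) [+-+] → (0.4355, 0.4355, -1.99442)–(0, 0.4355, -2.09857)  len=0.4478
  (v5,v7,v3) [++-] → (0, 0.4355, 2.09857)–(0.4355, 0.4355, 1.99442)  len=0.4478
  (v6,v0,v8) [+-+] → (0, 0.4355, -2.09857)–(-0.4355, 0.4355, -1.99442)  len=0.4478
  (v7,v9,v3) [++-] → (-0.4355, 0.4355, 1.99442)–(0, 0.4355, 2.09857)  len=0.4478
  (v8,v0,v10) [+--] → (-0.4355, 0.4355, -1.99442)–(-1.85481, 0.4355, -1.175)  len=1.6389
  (v8,v10,v9) [+-+] → (-1.85481, 0.4355, -1.175)–(-1.85481, 0.4355, -0.463844)  len=0.7112
  (v9,v10,v11) [+--] → (-1.85481, 0.4355, -0.463844)–(-1.85481, 0.4355, 1.175)  len=1.6388
  (v9,v11,v3) [+--] → (-1.85481, 0.4355, 1.175)–(-0.4355, 0.4355, 1.99442)  len=1.6389

Chained into 1 loop(s):
  loop 1: 12 segments, perimeter = 13.0466
Total perimeter = 13.047


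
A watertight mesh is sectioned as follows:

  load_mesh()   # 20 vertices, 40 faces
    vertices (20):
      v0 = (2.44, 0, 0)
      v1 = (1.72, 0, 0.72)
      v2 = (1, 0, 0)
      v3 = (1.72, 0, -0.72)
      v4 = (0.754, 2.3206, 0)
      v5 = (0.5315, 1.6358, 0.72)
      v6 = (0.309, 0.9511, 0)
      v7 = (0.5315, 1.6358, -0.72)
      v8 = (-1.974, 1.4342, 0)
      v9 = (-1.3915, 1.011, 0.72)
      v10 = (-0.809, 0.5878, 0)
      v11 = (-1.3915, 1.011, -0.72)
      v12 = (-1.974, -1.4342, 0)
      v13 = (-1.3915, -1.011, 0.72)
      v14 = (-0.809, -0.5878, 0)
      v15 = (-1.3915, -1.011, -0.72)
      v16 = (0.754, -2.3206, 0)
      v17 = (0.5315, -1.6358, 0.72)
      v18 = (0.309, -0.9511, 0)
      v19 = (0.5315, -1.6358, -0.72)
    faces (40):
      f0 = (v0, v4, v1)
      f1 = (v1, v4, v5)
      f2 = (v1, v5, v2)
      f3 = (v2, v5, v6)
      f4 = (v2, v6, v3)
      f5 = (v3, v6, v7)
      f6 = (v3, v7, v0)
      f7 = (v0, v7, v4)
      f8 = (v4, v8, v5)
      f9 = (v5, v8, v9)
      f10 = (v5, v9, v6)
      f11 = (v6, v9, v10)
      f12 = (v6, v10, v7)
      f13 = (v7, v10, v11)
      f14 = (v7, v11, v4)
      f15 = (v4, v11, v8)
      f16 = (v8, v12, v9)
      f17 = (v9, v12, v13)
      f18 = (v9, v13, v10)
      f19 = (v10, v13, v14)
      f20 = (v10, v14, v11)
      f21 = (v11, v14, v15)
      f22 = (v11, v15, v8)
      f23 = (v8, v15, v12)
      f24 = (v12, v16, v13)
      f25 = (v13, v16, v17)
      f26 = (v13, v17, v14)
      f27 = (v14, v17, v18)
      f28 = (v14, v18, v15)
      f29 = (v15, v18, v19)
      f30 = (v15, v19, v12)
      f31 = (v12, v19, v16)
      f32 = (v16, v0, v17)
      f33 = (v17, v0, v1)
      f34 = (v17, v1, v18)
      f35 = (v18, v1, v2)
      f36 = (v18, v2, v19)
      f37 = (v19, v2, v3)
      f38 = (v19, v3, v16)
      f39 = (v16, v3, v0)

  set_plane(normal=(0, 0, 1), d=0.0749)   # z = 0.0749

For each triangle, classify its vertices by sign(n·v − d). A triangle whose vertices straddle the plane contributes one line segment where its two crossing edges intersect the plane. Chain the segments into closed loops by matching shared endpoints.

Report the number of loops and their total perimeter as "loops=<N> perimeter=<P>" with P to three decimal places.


loops=2 perimeter=20.220

Straddling triangles (20 of 40):
  (v0,v4,v1) [--+] → (0.854491, 2.07919, 0.0749)–(2.3651, 0, 0.0749)  len=2.5700
  (v1,v4,v5) [+-+] → (0.854491, 2.07919, 0.0749)–(0.730854, 2.24936, 0.0749)  len=0.2103
  (v1,v5,v2) [++-] → (0.951263, 0.170169, 0.0749)–(1.0749, 0, 0.0749)  len=0.2103
  (v2,v5,v6) [-+-] → (0.951263, 0.170169, 0.0749)–(0.332146, 1.02233, 0.0749)  len=1.0533
  (v4,v8,v5) [--+] → (-1.71336, 1.45517, 0.0749)–(0.730854, 2.24936, 0.0749)  len=2.5700
  (v5,v8,v9) [+-+] → (-1.71336, 1.45517, 0.0749)–(-1.9134, 1.39018, 0.0749)  len=0.2103
  (v5,v9,v6) [++-] → (0.132101, 0.957331, 0.0749)–(0.332146, 1.02233, 0.0749)  len=0.2103
  (v6,v9,v10) [-+-] → (0.132101, 0.957331, 0.0749)–(-0.869596, 0.631825, 0.0749)  len=1.0533
  (v8,v12,v9) [--+] → (-1.9134, -1.17983, 0.0749)–(-1.9134, 1.39018, 0.0749)  len=2.5700
  (v9,v12,v13) [+-+] → (-1.9134, -1.17983, 0.0749)–(-1.9134, -1.39018, 0.0749)  len=0.2103
  (v9,v13,v10) [++-] → (-0.869596, 0.42148, 0.0749)–(-0.869596, 0.631825, 0.0749)  len=0.2103
  (v10,v13,v14) [-+-] → (-0.869596, 0.42148, 0.0749)–(-0.869596, -0.631825, 0.0749)  len=1.0533
  (v12,v16,v13) [--+] → (0.530808, -2.18437, 0.0749)–(-1.9134, -1.39018, 0.0749)  len=2.5700
  (v13,v16,v17) [+-+] → (0.530808, -2.18437, 0.0749)–(0.730854, -2.24936, 0.0749)  len=0.2103
  (v13,v17,v14) [++-] → (-0.669551, -0.696821, 0.0749)–(-0.869596, -0.631825, 0.0749)  len=0.2103
  (v14,v17,v18) [-+-] → (-0.669551, -0.696821, 0.0749)–(0.332146, -1.02233, 0.0749)  len=1.0533
  (v16,v0,v17) [--+] → (2.24146, -0.170169, 0.0749)–(0.730854, -2.24936, 0.0749)  len=2.5700
  (v17,v0,v1) [+-+] → (2.24146, -0.170169, 0.0749)–(2.3651, 0, 0.0749)  len=0.2103
  (v17,v1,v18) [++-] → (0.455783, -0.852159, 0.0749)–(0.332146, -1.02233, 0.0749)  len=0.2103
  (v18,v1,v2) [-+-] → (0.455783, -0.852159, 0.0749)–(1.0749, 0, 0.0749)  len=1.0533

Chained into 2 loop(s):
  loop 1: 10 segments, perimeter = 13.9017
  loop 2: 10 segments, perimeter = 6.3182
Total perimeter = 20.220


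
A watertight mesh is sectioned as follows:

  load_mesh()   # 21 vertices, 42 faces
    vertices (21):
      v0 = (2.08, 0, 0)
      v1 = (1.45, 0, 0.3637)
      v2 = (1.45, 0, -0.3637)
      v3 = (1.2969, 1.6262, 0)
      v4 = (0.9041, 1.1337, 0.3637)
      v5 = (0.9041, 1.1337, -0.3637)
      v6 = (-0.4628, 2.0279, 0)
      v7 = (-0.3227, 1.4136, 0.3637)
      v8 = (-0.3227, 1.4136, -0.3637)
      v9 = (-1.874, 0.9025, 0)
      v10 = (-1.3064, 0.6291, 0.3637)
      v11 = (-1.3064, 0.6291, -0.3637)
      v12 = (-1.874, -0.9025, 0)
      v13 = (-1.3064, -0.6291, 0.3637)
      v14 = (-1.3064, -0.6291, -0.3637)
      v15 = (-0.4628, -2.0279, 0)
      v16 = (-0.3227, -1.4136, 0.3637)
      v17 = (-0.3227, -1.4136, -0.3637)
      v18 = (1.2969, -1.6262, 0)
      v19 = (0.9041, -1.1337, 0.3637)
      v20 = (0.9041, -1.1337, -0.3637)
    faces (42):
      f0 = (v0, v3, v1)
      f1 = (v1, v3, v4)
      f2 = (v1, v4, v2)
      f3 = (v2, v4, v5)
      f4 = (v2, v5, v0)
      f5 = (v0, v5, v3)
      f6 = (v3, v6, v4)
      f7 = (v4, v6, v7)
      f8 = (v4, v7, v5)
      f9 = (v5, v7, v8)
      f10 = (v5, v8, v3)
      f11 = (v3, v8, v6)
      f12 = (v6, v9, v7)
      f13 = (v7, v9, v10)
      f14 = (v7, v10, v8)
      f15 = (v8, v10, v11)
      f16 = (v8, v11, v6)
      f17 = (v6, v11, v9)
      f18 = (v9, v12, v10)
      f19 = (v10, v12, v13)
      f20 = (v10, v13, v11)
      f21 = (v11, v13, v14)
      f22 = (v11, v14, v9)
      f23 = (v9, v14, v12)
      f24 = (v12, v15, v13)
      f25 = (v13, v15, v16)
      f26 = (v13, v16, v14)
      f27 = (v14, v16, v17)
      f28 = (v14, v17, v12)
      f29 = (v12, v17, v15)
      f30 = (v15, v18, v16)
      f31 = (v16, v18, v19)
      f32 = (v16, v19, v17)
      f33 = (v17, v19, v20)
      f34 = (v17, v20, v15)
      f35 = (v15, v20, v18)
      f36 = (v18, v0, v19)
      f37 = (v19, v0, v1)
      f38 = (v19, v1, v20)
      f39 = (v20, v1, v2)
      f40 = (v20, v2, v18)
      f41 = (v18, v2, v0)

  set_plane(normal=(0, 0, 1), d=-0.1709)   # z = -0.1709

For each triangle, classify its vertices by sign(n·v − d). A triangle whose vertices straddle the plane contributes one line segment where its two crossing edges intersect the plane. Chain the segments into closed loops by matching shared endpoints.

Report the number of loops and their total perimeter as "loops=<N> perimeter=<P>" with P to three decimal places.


loops=2 perimeter=19.644

Straddling triangles (28 of 42):
  (v1,v4,v2) [++-] → (1.30531, 0.300491, -0.1709)–(1.45, 0, -0.1709)  len=0.3335
  (v2,v4,v5) [-+-] → (1.30531, 0.300491, -0.1709)–(0.9041, 1.1337, -0.1709)  len=0.9248
  (v2,v5,v0) [--+] → (1.52745, 0.532717, -0.1709)–(1.78397, 0, -0.1709)  len=0.5913
  (v0,v5,v3) [+-+] → (1.52745, 0.532717, -0.1709)–(1.11233, 1.39478, -0.1709)  len=0.9568
  (v4,v7,v5) [++-] → (0.578932, 1.20789, -0.1709)–(0.9041, 1.1337, -0.1709)  len=0.3335
  (v5,v7,v8) [-+-] → (0.578932, 1.20789, -0.1709)–(-0.3227, 1.4136, -0.1709)  len=0.9248
  (v5,v8,v3) [--+] → (0.535862, 1.5263, -0.1709)–(1.11233, 1.39478, -0.1709)  len=0.5913
  (v3,v8,v6) [+-+] → (0.535862, 1.5263, -0.1709)–(-0.396968, 1.73924, -0.1709)  len=0.9568
  (v7,v10,v8) [++-] → (-0.583433, 1.20567, -0.1709)–(-0.3227, 1.4136, -0.1709)  len=0.3335
  (v8,v10,v11) [-+-] → (-0.583433, 1.20567, -0.1709)–(-1.3064, 0.6291, -0.1709)  len=0.9247
  (v8,v11,v6) [--+] → (-0.859202, 1.37061, -0.1709)–(-0.396968, 1.73924, -0.1709)  len=0.5912
  (v6,v11,v9) [+-+] → (-0.859202, 1.37061, -0.1709)–(-1.60729, 0.774031, -0.1709)  len=0.9568
  (v10,v13,v11) [++-] → (-1.3064, 0.29561, -0.1709)–(-1.3064, 0.6291, -0.1709)  len=0.3335
  (v11,v13,v14) [-+-] → (-1.3064, 0.29561, -0.1709)–(-1.3064, -0.6291, -0.1709)  len=0.9247
  (v11,v14,v9) [--+] → (-1.60729, 0.182812, -0.1709)–(-1.60729, 0.774031, -0.1709)  len=0.5912
  (v9,v14,v12) [+-+] → (-1.60729, 0.182812, -0.1709)–(-1.60729, -0.774031, -0.1709)  len=0.9568
  (v13,v16,v14) [++-] → (-1.04567, -0.837035, -0.1709)–(-1.3064, -0.6291, -0.1709)  len=0.3335
  (v14,v16,v17) [-+-] → (-1.04567, -0.837035, -0.1709)–(-0.3227, -1.4136, -0.1709)  len=0.9247
  (v14,v17,v12) [--+] → (-1.14506, -1.14266, -0.1709)–(-1.60729, -0.774031, -0.1709)  len=0.5912
  (v12,v17,v15) [+-+] → (-1.14506, -1.14266, -0.1709)–(-0.396968, -1.73924, -0.1709)  len=0.9568
  (v16,v19,v17) [++-] → (0.00246778, -1.33941, -0.1709)–(-0.3227, -1.4136, -0.1709)  len=0.3335
  (v17,v19,v20) [-+-] → (0.00246778, -1.33941, -0.1709)–(0.9041, -1.1337, -0.1709)  len=0.9248
  (v17,v20,v15) [--+] → (0.179496, -1.60772, -0.1709)–(-0.396968, -1.73924, -0.1709)  len=0.5913
  (v15,v20,v18) [+-+] → (0.179496, -1.60772, -0.1709)–(1.11233, -1.39478, -0.1709)  len=0.9568
  (v19,v1,v20) [++-] → (1.04879, -0.833209, -0.1709)–(0.9041, -1.1337, -0.1709)  len=0.3335
  (v20,v1,v2) [-+-] → (1.04879, -0.833209, -0.1709)–(1.45, 0, -0.1709)  len=0.9248
  (v20,v2,v18) [--+] → (1.36884, -0.86206, -0.1709)–(1.11233, -1.39478, -0.1709)  len=0.5913
  (v18,v2,v0) [+-+] → (1.36884, -0.86206, -0.1709)–(1.78397, 0, -0.1709)  len=0.9568

Chained into 2 loop(s):
  loop 1: 14 segments, perimeter = 8.8079
  loop 2: 14 segments, perimeter = 10.8365
Total perimeter = 19.644


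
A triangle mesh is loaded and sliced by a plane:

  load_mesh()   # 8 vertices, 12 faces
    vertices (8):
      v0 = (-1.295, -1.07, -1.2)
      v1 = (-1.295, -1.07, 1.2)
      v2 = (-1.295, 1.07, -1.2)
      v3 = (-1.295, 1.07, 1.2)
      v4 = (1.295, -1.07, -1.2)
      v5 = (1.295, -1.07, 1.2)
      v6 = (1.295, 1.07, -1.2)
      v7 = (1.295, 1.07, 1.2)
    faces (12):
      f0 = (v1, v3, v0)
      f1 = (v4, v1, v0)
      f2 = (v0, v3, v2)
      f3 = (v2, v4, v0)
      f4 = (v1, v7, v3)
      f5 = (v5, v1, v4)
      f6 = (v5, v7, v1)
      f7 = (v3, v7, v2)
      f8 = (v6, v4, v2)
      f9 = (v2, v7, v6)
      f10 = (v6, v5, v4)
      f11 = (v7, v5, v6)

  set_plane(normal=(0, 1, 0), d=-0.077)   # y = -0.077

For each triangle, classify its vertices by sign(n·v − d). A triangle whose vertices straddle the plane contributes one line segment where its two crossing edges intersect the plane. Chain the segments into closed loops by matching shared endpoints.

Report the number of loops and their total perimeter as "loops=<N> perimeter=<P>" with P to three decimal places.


Straddling triangles (8 of 12):
  (v1,v3,v0) [-+-] → (-1.295, -0.077, 1.2)–(-1.295, -0.077, -0.0863551)  len=1.2864
  (v0,v3,v2) [-++] → (-1.295, -0.077, -0.0863551)–(-1.295, -0.077, -1.2)  len=1.1136
  (v2,v4,v0) [+--] → (0.0931916, -0.077, -1.2)–(-1.295, -0.077, -1.2)  len=1.3882
  (v1,v7,v3) [-++] → (-0.0931916, -0.077, 1.2)–(-1.295, -0.077, 1.2)  len=1.2018
  (v5,v7,v1) [-+-] → (1.295, -0.077, 1.2)–(-0.0931916, -0.077, 1.2)  len=1.3882
  (v6,v4,v2) [+-+] → (1.295, -0.077, -1.2)–(0.0931916, -0.077, -1.2)  len=1.2018
  (v6,v5,v4) [+--] → (1.295, -0.077, 0.0863551)–(1.295, -0.077, -1.2)  len=1.2864
  (v7,v5,v6) [+-+] → (1.295, -0.077, 1.2)–(1.295, -0.077, 0.0863551)  len=1.1136

Chained into 1 loop(s):
  loop 1: 8 segments, perimeter = 9.9800
Total perimeter = 9.980

loops=1 perimeter=9.980


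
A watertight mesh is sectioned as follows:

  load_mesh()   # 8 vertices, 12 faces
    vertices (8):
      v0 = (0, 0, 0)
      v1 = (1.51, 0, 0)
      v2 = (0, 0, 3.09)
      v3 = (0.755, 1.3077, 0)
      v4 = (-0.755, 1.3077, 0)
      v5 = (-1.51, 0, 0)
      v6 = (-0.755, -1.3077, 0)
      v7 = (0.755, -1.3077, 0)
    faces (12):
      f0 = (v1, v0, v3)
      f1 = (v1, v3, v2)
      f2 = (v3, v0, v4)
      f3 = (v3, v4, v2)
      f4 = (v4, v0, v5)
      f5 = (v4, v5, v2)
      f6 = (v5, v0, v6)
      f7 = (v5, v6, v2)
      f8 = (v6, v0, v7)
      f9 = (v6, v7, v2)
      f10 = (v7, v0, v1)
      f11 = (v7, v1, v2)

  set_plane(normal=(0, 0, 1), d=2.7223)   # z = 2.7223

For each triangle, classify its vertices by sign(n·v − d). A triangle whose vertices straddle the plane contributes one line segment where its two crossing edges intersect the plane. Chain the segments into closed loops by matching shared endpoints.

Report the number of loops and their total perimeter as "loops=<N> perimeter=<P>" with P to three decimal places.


loops=1 perimeter=1.078

Straddling triangles (6 of 12):
  (v1,v3,v2) [--+] → (0.0898426, 0.155612, 2.7223)–(0.179685, 0, 2.7223)  len=0.1797
  (v3,v4,v2) [--+] → (-0.0898426, 0.155612, 2.7223)–(0.0898426, 0.155612, 2.7223)  len=0.1797
  (v4,v5,v2) [--+] → (-0.179685, 0, 2.7223)–(-0.0898426, 0.155612, 2.7223)  len=0.1797
  (v5,v6,v2) [--+] → (-0.0898426, -0.155612, 2.7223)–(-0.179685, 0, 2.7223)  len=0.1797
  (v6,v7,v2) [--+] → (0.0898426, -0.155612, 2.7223)–(-0.0898426, -0.155612, 2.7223)  len=0.1797
  (v7,v1,v2) [--+] → (0.179685, 0, 2.7223)–(0.0898426, -0.155612, 2.7223)  len=0.1797

Chained into 1 loop(s):
  loop 1: 6 segments, perimeter = 1.0781
Total perimeter = 1.078


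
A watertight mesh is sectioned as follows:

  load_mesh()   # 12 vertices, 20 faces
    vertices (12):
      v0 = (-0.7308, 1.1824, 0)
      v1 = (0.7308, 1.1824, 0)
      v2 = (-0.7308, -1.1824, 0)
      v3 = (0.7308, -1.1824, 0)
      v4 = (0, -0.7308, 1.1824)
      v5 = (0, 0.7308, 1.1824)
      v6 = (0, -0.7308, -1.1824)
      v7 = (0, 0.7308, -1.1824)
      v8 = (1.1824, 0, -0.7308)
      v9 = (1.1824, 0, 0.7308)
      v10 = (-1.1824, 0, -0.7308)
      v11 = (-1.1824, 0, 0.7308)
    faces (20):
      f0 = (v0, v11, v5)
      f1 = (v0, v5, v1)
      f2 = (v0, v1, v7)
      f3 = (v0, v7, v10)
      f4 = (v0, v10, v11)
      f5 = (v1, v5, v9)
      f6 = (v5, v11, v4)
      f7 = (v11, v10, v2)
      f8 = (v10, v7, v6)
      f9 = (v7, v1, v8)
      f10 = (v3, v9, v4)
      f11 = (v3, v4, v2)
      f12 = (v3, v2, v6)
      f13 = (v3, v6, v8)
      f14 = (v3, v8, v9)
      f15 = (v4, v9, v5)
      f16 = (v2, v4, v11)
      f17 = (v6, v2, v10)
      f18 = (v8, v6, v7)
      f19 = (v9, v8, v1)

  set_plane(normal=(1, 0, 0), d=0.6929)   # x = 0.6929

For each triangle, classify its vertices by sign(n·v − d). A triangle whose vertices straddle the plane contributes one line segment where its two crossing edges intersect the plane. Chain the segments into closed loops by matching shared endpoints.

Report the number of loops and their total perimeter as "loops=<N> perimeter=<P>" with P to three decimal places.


Straddling triangles (10 of 20):
  (v0,v5,v1) [--+] → (0.6929, 1.15898, 0.0613204)–(0.6929, 1.1824, 0)  len=0.0656
  (v0,v1,v7) [-+-] → (0.6929, 1.1824, 0)–(0.6929, 1.15898, -0.0613204)  len=0.0656
  (v1,v5,v9) [+-+] → (0.6929, 1.15898, 0.0613204)–(0.6929, 0.302543, 0.917757)  len=1.2112
  (v7,v1,v8) [-++] → (0.6929, 1.15898, -0.0613204)–(0.6929, 0.302543, -0.917757)  len=1.2112
  (v3,v9,v4) [++-] → (0.6929, -0.302543, 0.917757)–(0.6929, -1.15898, 0.0613204)  len=1.2112
  (v3,v4,v2) [+--] → (0.6929, -1.15898, 0.0613204)–(0.6929, -1.1824, 0)  len=0.0656
  (v3,v2,v6) [+--] → (0.6929, -1.1824, 0)–(0.6929, -1.15898, -0.0613204)  len=0.0656
  (v3,v6,v8) [+-+] → (0.6929, -1.15898, -0.0613204)–(0.6929, -0.302543, -0.917757)  len=1.2112
  (v4,v9,v5) [-+-] → (0.6929, -0.302543, 0.917757)–(0.6929, 0.302543, 0.917757)  len=0.6051
  (v8,v6,v7) [+--] → (0.6929, -0.302543, -0.917757)–(0.6929, 0.302543, -0.917757)  len=0.6051

Chained into 1 loop(s):
  loop 1: 10 segments, perimeter = 6.3175
Total perimeter = 6.317

loops=1 perimeter=6.317


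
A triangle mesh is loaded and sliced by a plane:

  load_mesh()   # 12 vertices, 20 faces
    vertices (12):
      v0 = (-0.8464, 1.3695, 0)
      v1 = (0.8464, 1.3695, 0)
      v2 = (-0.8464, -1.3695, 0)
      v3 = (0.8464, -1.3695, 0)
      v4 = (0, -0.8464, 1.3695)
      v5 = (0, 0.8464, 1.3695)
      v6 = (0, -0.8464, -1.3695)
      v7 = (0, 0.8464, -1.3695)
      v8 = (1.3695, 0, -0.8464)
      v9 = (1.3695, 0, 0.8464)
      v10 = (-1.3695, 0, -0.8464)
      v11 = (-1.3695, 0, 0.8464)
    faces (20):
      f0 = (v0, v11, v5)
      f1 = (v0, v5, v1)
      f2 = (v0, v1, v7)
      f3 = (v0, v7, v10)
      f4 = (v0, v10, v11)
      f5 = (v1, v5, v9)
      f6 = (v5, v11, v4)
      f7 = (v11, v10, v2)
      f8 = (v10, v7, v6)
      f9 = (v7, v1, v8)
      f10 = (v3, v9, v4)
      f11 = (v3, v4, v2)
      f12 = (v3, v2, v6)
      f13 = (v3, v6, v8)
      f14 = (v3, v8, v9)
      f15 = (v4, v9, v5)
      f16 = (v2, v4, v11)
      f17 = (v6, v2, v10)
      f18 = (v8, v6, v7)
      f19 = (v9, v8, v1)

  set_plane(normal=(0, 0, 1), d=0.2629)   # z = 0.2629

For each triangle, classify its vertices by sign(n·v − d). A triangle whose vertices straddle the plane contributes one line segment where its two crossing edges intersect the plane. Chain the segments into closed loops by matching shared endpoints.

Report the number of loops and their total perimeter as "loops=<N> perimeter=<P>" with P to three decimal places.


Straddling triangles (10 of 20):
  (v0,v11,v5) [-++] → (-1.00888, 0.94412, 0.2629)–(-0.683918, 1.26908, 0.2629)  len=0.4596
  (v0,v5,v1) [-+-] → (-0.683918, 1.26908, 0.2629)–(0.683918, 1.26908, 0.2629)  len=1.3678
  (v0,v10,v11) [--+] → (-1.3695, 0, 0.2629)–(-1.00888, 0.94412, 0.2629)  len=1.0106
  (v1,v5,v9) [-++] → (0.683918, 1.26908, 0.2629)–(1.00888, 0.94412, 0.2629)  len=0.4596
  (v11,v10,v2) [+--] → (-1.3695, 0, 0.2629)–(-1.00888, -0.94412, 0.2629)  len=1.0106
  (v3,v9,v4) [-++] → (1.00888, -0.94412, 0.2629)–(0.683918, -1.26908, 0.2629)  len=0.4596
  (v3,v4,v2) [-+-] → (0.683918, -1.26908, 0.2629)–(-0.683918, -1.26908, 0.2629)  len=1.3678
  (v3,v8,v9) [--+] → (1.3695, 0, 0.2629)–(1.00888, -0.94412, 0.2629)  len=1.0106
  (v2,v4,v11) [-++] → (-0.683918, -1.26908, 0.2629)–(-1.00888, -0.94412, 0.2629)  len=0.4596
  (v9,v8,v1) [+--] → (1.3695, 0, 0.2629)–(1.00888, 0.94412, 0.2629)  len=1.0106

Chained into 1 loop(s):
  loop 1: 10 segments, perimeter = 8.6165
Total perimeter = 8.617

loops=1 perimeter=8.617


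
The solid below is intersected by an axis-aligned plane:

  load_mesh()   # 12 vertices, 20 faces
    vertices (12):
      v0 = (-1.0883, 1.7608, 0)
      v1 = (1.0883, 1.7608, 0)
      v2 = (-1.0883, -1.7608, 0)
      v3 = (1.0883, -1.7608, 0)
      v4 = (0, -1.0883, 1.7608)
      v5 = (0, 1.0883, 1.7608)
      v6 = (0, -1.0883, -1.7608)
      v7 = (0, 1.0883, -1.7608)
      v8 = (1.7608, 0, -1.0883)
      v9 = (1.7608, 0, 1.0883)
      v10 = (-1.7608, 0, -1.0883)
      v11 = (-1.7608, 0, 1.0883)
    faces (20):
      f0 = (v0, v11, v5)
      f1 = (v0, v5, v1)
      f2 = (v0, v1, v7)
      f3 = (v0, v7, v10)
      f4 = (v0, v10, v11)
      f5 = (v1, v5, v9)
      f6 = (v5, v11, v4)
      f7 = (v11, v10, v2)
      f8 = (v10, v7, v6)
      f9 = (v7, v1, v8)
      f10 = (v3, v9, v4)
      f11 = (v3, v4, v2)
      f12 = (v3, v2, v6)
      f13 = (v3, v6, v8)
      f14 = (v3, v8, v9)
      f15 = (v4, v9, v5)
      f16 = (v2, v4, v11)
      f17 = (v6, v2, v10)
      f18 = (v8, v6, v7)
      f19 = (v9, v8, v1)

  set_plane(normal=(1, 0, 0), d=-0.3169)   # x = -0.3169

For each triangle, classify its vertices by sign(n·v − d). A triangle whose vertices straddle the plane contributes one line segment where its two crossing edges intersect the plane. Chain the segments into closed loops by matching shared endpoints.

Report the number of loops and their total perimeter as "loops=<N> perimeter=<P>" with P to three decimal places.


loops=1 perimeter=11.129

Straddling triangles (10 of 20):
  (v0,v11,v5) [--+] → (-0.3169, 0.892433, 1.63977)–(-0.3169, 1.28412, 1.24808)  len=0.5539
  (v0,v5,v1) [-++] → (-0.3169, 1.28412, 1.24808)–(-0.3169, 1.7608, 0)  len=1.3360
  (v0,v1,v7) [-++] → (-0.3169, 1.7608, 0)–(-0.3169, 1.28412, -1.24808)  len=1.3360
  (v0,v7,v10) [-+-] → (-0.3169, 1.28412, -1.24808)–(-0.3169, 0.892433, -1.63977)  len=0.5539
  (v5,v11,v4) [+-+] → (-0.3169, 0.892433, 1.63977)–(-0.3169, -0.892433, 1.63977)  len=1.7849
  (v10,v7,v6) [-++] → (-0.3169, 0.892433, -1.63977)–(-0.3169, -0.892433, -1.63977)  len=1.7849
  (v3,v4,v2) [++-] → (-0.3169, -1.28412, 1.24808)–(-0.3169, -1.7608, 0)  len=1.3360
  (v3,v2,v6) [+-+] → (-0.3169, -1.7608, 0)–(-0.3169, -1.28412, -1.24808)  len=1.3360
  (v2,v4,v11) [-+-] → (-0.3169, -1.28412, 1.24808)–(-0.3169, -0.892433, 1.63977)  len=0.5539
  (v6,v2,v10) [+--] → (-0.3169, -1.28412, -1.24808)–(-0.3169, -0.892433, -1.63977)  len=0.5539

Chained into 1 loop(s):
  loop 1: 10 segments, perimeter = 11.1295
Total perimeter = 11.129


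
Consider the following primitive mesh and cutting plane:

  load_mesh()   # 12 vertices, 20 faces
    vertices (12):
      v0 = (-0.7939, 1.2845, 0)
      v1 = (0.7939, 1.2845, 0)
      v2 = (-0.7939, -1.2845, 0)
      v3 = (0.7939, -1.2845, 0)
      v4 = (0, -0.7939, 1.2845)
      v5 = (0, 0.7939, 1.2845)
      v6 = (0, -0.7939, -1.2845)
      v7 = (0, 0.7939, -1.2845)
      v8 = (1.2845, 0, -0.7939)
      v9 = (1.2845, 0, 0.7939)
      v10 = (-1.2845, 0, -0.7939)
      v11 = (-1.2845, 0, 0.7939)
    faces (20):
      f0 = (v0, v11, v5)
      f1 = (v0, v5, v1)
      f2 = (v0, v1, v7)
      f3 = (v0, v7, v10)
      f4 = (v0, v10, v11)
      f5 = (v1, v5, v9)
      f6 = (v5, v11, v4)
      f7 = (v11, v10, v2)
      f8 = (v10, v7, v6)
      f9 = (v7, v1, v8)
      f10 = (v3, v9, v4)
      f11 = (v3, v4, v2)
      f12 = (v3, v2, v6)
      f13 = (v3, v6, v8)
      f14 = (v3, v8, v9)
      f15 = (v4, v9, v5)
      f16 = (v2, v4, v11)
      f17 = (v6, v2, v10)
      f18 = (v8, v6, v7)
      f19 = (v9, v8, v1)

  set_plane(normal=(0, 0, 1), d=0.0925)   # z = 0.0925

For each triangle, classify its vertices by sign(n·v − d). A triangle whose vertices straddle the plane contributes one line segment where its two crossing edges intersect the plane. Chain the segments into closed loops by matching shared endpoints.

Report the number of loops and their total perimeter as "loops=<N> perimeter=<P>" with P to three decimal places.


loops=1 perimeter=8.453

Straddling triangles (10 of 20):
  (v0,v11,v5) [-++] → (-0.851061, 1.13484, 0.0925)–(-0.736729, 1.24917, 0.0925)  len=0.1617
  (v0,v5,v1) [-+-] → (-0.736729, 1.24917, 0.0925)–(0.736729, 1.24917, 0.0925)  len=1.4735
  (v0,v10,v11) [--+] → (-1.2845, 0, 0.0925)–(-0.851061, 1.13484, 0.0925)  len=1.2148
  (v1,v5,v9) [-++] → (0.736729, 1.24917, 0.0925)–(0.851061, 1.13484, 0.0925)  len=0.1617
  (v11,v10,v2) [+--] → (-1.2845, 0, 0.0925)–(-0.851061, -1.13484, 0.0925)  len=1.2148
  (v3,v9,v4) [-++] → (0.851061, -1.13484, 0.0925)–(0.736729, -1.24917, 0.0925)  len=0.1617
  (v3,v4,v2) [-+-] → (0.736729, -1.24917, 0.0925)–(-0.736729, -1.24917, 0.0925)  len=1.4735
  (v3,v8,v9) [--+] → (1.2845, 0, 0.0925)–(0.851061, -1.13484, 0.0925)  len=1.2148
  (v2,v4,v11) [-++] → (-0.736729, -1.24917, 0.0925)–(-0.851061, -1.13484, 0.0925)  len=0.1617
  (v9,v8,v1) [+--] → (1.2845, 0, 0.0925)–(0.851061, 1.13484, 0.0925)  len=1.2148

Chained into 1 loop(s):
  loop 1: 10 segments, perimeter = 8.4529
Total perimeter = 8.453
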